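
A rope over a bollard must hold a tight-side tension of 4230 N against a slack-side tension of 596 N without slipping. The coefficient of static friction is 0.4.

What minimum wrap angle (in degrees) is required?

T₂/T₁ = e^{μβ} → β = ln(T₂/T₁)/μ.
β = ln(4230/596)/0.4 = 1.96/0.4 = 4.899 rad.
In degrees: β = 4.899 × 180/π = 281°.

β_min ≈ 281°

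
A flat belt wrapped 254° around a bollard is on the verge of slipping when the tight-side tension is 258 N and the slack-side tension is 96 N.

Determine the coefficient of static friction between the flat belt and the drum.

T₂/T₁ = e^{μβ} → μ = ln(T₂/T₁)/β.
β = 254° = 4.433 rad.
μ = ln(258/96)/4.433 = ln(2.688)/4.433 = 0.223.

μ ≈ 0.223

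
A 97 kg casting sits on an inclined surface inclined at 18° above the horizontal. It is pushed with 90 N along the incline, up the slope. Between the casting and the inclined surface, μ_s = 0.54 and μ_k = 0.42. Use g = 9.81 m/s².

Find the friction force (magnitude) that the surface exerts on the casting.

Normal force: N = m g cos θ = 97 × 9.81 × cos 18° = 905 N.
Parallel to the incline, ΣF = 0 gives f = m g sin θ − P = 294.1 − 90 = 204.1 N (up-slope positive).
The static-friction ceiling is μ_s N = 0.54 × 905 = 488.7 N.
Since |204.1| ≤ 488.7 N, no slip — friction simply equals what equilibrium demands.

f ≈ 204 N (up the incline)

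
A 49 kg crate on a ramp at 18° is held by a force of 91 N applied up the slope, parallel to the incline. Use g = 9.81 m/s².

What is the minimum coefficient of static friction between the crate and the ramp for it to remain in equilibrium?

N = m g cos θ = 457.2 N.
Friction must make up the shortfall along the incline: f = m g sin θ − P = 148.5 − 91 = 57.54 N.
At the threshold f = μ_s N, so μ_s,min = 57.54/457.2 = 0.126.

μ_s,min ≈ 0.126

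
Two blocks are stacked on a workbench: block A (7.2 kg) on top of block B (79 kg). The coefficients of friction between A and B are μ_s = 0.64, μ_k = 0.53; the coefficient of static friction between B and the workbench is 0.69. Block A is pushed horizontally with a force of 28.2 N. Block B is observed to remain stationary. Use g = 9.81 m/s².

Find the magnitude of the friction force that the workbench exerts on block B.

f ≈ 28.2 N

Normal force at the A–B interface: N₁ = m_A g = 70.63 N.
Maximum static friction on A from B: μ_s N₁ = 0.64×70.63 = 45.2 N.
Since P = 28.2 N ≤ 45.2 N, A does not slip on B; friction on A equals P = 28.2 N.
By Newton's third law B feels 28.2 N forward from A. With B stationary, the floor's static friction on B balances it: f₂ = 28.2 N (well within μ_s(m_A+m_B)g = 583.5 N).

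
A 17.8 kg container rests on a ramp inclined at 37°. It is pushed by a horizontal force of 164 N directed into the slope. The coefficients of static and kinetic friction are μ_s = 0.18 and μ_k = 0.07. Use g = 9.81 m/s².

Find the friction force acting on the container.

f ≈ 25.9 N (down the incline)

Resolve perpendicular to the incline: N = m g cos θ + P sin θ = 17.8×9.81×cos 37° + 164×sin 37° = 238.2 N.
Along the incline, the net driving force (taking up-slope positive) is P cos θ − m g sin θ = 131 − 105.1 = 25.89 N, so equilibrium requires friction f = -25.89 N (down-slope).
The limit of static friction is μ_s N = 42.87 N.
Since 25.89 N is within the 42.87 N limit, the container stays put and friction is exactly 25.9 N.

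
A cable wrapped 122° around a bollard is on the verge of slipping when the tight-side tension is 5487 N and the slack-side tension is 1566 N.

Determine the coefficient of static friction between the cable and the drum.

T₂/T₁ = e^{μβ} → μ = ln(T₂/T₁)/β.
β = 122° = 2.129 rad.
μ = ln(5487/1566)/2.129 = ln(3.504)/2.129 = 0.589.

μ ≈ 0.589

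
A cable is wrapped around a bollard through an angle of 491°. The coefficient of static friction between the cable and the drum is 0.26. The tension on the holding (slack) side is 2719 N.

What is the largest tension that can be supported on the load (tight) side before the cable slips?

At impending slip the capstan equation gives T₂/T₁ = e^{μβ} with β in radians.
β = 491° × π/180 = 8.57 rad.
e^{μβ} = e^{0.26×8.57} = 9.282.
T₂ = T₁ · e^{μβ} = 2719 × 9.282 = 25200 N.

T_max ≈ 25200 N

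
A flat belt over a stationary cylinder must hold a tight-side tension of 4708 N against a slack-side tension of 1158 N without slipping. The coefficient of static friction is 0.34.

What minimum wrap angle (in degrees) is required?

T₂/T₁ = e^{μβ} → β = ln(T₂/T₁)/μ.
β = ln(4708/1158)/0.34 = 1.403/0.34 = 4.125 rad.
In degrees: β = 4.125 × 180/π = 236°.

β_min ≈ 236°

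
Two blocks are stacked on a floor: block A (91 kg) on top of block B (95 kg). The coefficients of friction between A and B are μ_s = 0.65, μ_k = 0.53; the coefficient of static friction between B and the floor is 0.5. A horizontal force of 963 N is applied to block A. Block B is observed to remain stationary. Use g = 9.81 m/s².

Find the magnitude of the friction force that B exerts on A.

f ≈ 473 N

Between the blocks, N₁ = m_A g = 892.7 N.
Maximum static friction on A from B: μ_s N₁ = 0.65×892.7 = 580.3 N.
Since P = 963 N > 580.3 N, A slides on B; the A–B friction is kinetic: f₁ = μ_k N₁ = 0.53×892.7 = 473 N.
B experiences an equal 473 N forward from A (third law). B is in equilibrium, so the floor supplies f₂ = 473 N of static friction (limit μ_s(m_A+m_B)g = 912.3 N, not exceeded).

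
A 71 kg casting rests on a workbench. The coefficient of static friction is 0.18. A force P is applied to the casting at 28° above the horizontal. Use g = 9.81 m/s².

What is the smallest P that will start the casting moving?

N = m g − P sin α (the pull lifts the casting).
At impending slip, P cos α = μ_s N = μ_s (m g − P sin α).
Solving: P (cos α + μ_s sin α) = μ_s m g → P = 0.18×697/(cos 28° + 0.18 sin 28°) = 125/0.9675 = 130 N.

P ≈ 130 N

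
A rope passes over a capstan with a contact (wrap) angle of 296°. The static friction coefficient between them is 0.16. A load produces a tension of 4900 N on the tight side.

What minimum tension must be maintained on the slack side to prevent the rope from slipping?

Capstan equation at impending slip: T_tight/T_slack = e^{μβ}.
β = 296° = 5.166 rad; e^{μβ} = e^{0.16×5.166} = 2.286.
T_slack = T_tight / e^{μβ} = 4900 / 2.286 = 2140 N.

T_min ≈ 2140 N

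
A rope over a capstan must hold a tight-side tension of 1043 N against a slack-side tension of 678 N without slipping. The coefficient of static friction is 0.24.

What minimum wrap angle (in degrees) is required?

T₂/T₁ = e^{μβ} → β = ln(T₂/T₁)/μ.
β = ln(1043/678)/0.24 = 0.4307/0.24 = 1.795 rad.
In degrees: β = 1.795 × 180/π = 103°.

β_min ≈ 103°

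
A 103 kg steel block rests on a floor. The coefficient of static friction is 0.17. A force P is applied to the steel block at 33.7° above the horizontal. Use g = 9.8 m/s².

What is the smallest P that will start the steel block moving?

N = m g − P sin α (the pull lifts the steel block).
At impending slip, P cos α = μ_s N = μ_s (m g − P sin α).
Solving: P (cos α + μ_s sin α) = μ_s m g → P = 0.17×1010/(cos 33.7° + 0.17 sin 33.7°) = 172/0.9263 = 185 N.

P ≈ 185 N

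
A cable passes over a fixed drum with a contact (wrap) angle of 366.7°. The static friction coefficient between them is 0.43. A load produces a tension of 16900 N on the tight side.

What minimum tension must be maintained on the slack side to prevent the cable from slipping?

T_min ≈ 1080 N

Capstan equation at impending slip: T_tight/T_slack = e^{μβ}.
β = 366.7° = 6.4 rad; e^{μβ} = e^{0.43×6.4} = 15.67.
T_slack = T_tight / e^{μβ} = 16900 / 15.67 = 1080 N.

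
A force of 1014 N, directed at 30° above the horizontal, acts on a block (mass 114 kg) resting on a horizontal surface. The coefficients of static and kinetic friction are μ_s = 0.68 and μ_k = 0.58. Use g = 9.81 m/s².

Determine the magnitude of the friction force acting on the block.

f ≈ 355 N

The vertical component of P reduces the normal force: N = m g − P sin α = 1118 − 507 = 611.3 N.
The horizontal driving force is P cos α = 878.1 N, so equilibrium needs friction f = 878.1 N.
μ_s N = 0.68 × 611.3 = 415.7 N.
878.1 > 415.7 N → the block slides; f = μ_k N = 0.58×611.3 = 355 N.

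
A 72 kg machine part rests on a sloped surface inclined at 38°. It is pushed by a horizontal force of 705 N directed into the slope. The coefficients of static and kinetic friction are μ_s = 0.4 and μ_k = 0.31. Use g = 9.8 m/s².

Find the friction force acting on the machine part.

The horizontal push has a component P sin θ into the surface, so N = m g cos θ + P sin θ = 556 + 434 = 990.1 N.
Along the incline, the net driving force (taking up-slope positive) is P cos θ − m g sin θ = 555.5 − 434.4 = 121.1 N, so equilibrium requires friction f = -121.1 N (down-slope).
Maximum static friction: μ_s N = 0.4 × 990.1 = 396 N.
Since 121.1 N is within the 396 N limit, the machine part stays put and friction is exactly 121 N.

f ≈ 121 N (down the incline)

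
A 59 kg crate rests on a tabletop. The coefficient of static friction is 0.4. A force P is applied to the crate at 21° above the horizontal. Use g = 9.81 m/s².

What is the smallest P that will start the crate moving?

P ≈ 215 N

N = m g − P sin α (the pull lifts the crate).
At impending slip, P cos α = μ_s N = μ_s (m g − P sin α).
Solving: P (cos α + μ_s sin α) = μ_s m g → P = 0.4×579/(cos 21° + 0.4 sin 21°) = 232/1.077 = 215 N.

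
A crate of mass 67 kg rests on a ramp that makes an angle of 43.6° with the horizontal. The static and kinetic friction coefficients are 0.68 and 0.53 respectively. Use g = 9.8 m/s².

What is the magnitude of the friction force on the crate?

The normal reaction is N = m g cos θ = 475.5 N.
For equilibrium along the incline, friction must balance the weight component: f = m g sin θ = 452.8 N up the slope.
Maximum static friction available: μ_s N = 0.68 × 475.5 = 323.3 N.
|452.8| exceeds 323.3 N, so the crate slips down-slope; friction is kinetic, f = μ_k N = 0.53×475.5 = 252 N.

f ≈ 252 N (up the incline)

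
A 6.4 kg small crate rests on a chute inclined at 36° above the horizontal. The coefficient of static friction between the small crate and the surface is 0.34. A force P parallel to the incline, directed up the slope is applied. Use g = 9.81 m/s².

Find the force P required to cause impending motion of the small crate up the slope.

At impending motion up the slope, friction acts down-slope at its limit: f = μ_s N.
P is parallel to the surface, so N = m g cos θ = 50.8 N.
Along the incline: P = m g sin θ + μ_s N = 36.9 + 0.34×50.8 = 54.2 N.

P ≈ 54.2 N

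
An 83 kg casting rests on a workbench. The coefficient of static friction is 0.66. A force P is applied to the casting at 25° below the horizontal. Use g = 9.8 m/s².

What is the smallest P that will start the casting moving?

N = m g + P sin α (the push presses the casting into the workbench).
At impending slip, P cos α = μ_s N = μ_s (m g + P sin α).
Solving: P (cos α − μ_s sin α) = μ_s m g → P = 0.66×813/(cos 25° − 0.66 sin 25°) = 537/0.6274 = 856 N.

P ≈ 856 N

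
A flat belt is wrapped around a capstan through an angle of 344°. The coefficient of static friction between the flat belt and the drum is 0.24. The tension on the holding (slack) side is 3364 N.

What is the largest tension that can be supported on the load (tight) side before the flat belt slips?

At impending slip the capstan equation gives T₂/T₁ = e^{μβ} with β in radians.
β = 344° × π/180 = 6.004 rad.
e^{μβ} = e^{0.24×6.004} = 4.225.
T₂ = T₁ · e^{μβ} = 3364 × 4.225 = 14200 N.

T_max ≈ 14200 N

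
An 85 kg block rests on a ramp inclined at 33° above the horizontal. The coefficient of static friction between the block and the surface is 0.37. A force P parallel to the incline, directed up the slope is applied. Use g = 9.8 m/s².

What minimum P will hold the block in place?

P_min ≈ 195 N

The block tends to slide down (tan θ > μ_s), so at the point of impending slip friction acts up-slope at its limit: f = μ_s N.
P is parallel to the surface, so N = m g cos θ = 699 N.
Along the incline: P + μ_s N = m g sin θ, so P = 454 − 0.37×699 = 195 N.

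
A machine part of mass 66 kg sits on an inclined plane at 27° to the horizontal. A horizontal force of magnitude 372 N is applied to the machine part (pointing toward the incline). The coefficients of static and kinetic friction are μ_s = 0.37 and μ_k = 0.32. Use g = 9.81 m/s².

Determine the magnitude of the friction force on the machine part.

f ≈ 37.5 N (down the incline)

Resolve perpendicular to the incline: N = m g cos θ + P sin θ = 66×9.81×cos 27° + 372×sin 27° = 745.8 N.
Parallel to the incline: P cos θ − m g sin θ = 331.5 − 293.9 = 37.51 N; the friction needed to balance this is 37.51 N acting down the slope.
Maximum static friction: μ_s N = 0.37 × 745.8 = 275.9 N.
Since 37.51 N is within the 275.9 N limit, the machine part stays put and friction is exactly 37.5 N.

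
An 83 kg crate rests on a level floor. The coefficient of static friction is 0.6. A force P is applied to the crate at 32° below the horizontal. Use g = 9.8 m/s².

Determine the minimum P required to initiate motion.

N = m g + P sin α (the push presses the crate into the level floor).
At impending slip, P cos α = μ_s N = μ_s (m g + P sin α).
Solving: P (cos α − μ_s sin α) = μ_s m g → P = 0.6×813/(cos 32° − 0.6 sin 32°) = 488/0.5301 = 921 N.

P ≈ 921 N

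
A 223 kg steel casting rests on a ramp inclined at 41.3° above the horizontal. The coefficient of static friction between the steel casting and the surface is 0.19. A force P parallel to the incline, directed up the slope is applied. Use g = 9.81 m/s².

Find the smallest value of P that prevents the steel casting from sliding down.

P_min ≈ 1130 N

The steel casting tends to slide down (tan θ > μ_s), so at the point of impending slip friction acts up-slope at its limit: f = μ_s N.
P is parallel to the surface, so N = m g cos θ = 1640 N.
Along the incline: P + μ_s N = m g sin θ, so P = 1440 − 0.19×1640 = 1130 N.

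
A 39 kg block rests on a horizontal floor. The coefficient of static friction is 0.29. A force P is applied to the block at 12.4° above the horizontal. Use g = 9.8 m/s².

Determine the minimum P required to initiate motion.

P ≈ 107 N

N = m g − P sin α (the pull lifts the block).
At impending slip, P cos α = μ_s N = μ_s (m g − P sin α).
Solving: P (cos α + μ_s sin α) = μ_s m g → P = 0.29×382/(cos 12.4° + 0.29 sin 12.4°) = 111/1.039 = 107 N.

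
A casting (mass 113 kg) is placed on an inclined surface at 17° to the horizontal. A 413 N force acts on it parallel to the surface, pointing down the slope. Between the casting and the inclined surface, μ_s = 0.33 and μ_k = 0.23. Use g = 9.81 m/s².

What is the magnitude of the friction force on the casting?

f ≈ 244 N (up the incline)

Normal force: N = m g cos θ = 113 × 9.81 × cos 17° = 1060 N.
The friction needed for equilibrium is m g sin θ + P = 324.1 + 413 = 737.1 N, measured positive up-slope.
Maximum static friction available: μ_s N = 0.33 × 1060 = 349.8 N.
|737.1| exceeds 349.8 N, so the casting slips down-slope; friction is kinetic, f = μ_k N = 0.23×1060 = 244 N.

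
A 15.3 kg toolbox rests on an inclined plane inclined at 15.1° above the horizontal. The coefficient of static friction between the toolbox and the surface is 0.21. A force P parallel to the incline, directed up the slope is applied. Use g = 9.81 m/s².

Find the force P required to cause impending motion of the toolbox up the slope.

At impending motion up the slope, friction acts down-slope at its limit: f = μ_s N.
P is parallel to the surface, so N = m g cos θ = 145 N.
Along the incline: P = m g sin θ + μ_s N = 39.1 + 0.21×145 = 69.5 N.

P ≈ 69.5 N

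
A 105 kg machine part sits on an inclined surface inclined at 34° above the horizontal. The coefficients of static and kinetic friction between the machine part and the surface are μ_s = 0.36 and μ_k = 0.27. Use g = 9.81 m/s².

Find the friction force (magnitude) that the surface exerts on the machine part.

Perpendicular to the surface, N = m g cos θ = 105·9.81·cos 34° = 854 N.
Along the slope the weight component is m g sin θ = 576 N; friction must supply exactly this, acting up-slope.
The static-friction ceiling is μ_s N = 0.36 × 854 = 307.4 N.
|576| exceeds 307.4 N, so the machine part slips down-slope; friction is kinetic, f = μ_k N = 0.27×854 = 231 N.

f ≈ 231 N (up the incline)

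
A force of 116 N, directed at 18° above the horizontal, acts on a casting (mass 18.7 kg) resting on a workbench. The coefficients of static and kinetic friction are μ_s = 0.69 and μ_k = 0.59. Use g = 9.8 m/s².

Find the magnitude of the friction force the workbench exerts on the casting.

f ≈ 87 N

N = m g − P sin α = 183.3 − 116×sin 18° = 147.4 N.
For equilibrium, f = P cos α = 116×cos 18° = 110.3 N.
μ_s N = 0.69 × 147.4 = 101.7 N.
110.3 > 101.7 N → the casting slides; f = μ_k N = 0.59×147.4 = 87 N.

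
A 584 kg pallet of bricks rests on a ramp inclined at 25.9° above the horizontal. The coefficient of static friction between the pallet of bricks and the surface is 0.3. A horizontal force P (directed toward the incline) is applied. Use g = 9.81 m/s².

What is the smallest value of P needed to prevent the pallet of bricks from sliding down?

P_min ≈ 928 N

The pallet of bricks tends to slide down (tan θ > μ_s), so at the point of impending slip friction acts up-slope at its limit: f = μ_s N.
Perpendicular to the incline: N = m g cos θ + P sin θ.
Along the incline: P cos θ + μ_s N = m g sin θ, i.e. P cos θ + μ_s (m g cos θ + P sin θ) = m g sin θ.
Solving, P (cos θ + μ_s sin θ) = m g (sin θ − μ_s cos θ), so P = 5730×0.1669/1.031 = 928 N.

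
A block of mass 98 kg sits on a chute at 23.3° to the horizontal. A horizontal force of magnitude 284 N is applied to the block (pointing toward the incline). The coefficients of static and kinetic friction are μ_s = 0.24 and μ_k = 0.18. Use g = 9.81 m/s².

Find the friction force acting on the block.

f ≈ 119 N (up the incline)

The horizontal push has a component P sin θ into the surface, so N = m g cos θ + P sin θ = 883 + 112.3 = 995.3 N.
Parallel to the incline: P cos θ − m g sin θ = 260.8 − 380.3 = -119.4 N; the friction needed to balance this is 119.4 N acting up the slope.
The limit of static friction is μ_s N = 238.9 N.
|f_req| = 119.4 ≤ 238.9 N → the block is in equilibrium; friction equals the required value.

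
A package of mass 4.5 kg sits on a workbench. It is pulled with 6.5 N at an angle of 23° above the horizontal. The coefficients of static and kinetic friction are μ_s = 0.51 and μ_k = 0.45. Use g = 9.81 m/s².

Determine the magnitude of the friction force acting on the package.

f ≈ 5.98 N

N = m g − P sin α = 44.15 − 6.5×sin 23° = 41.61 N.
Horizontally, friction must balance P cos α = 5.983 N.
μ_s N = 0.51 × 41.61 = 21.22 N.
Since 5.983 N does not exceed the limit, the package stays at rest and f = 5.98 N.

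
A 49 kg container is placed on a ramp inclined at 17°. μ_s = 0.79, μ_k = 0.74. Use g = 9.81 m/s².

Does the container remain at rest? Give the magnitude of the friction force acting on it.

N = m g cos θ = 460 N.
Down-slope weight component: m g sin θ = 141 N.
μ_s N = 363 N.
141 ≤ 363 N, so it stays put; friction = 141 N.

f ≈ 141 N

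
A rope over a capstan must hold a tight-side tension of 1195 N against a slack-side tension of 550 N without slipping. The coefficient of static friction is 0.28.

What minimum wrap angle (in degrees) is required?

β_min ≈ 159°

T₂/T₁ = e^{μβ} → β = ln(T₂/T₁)/μ.
β = ln(1195/550)/0.28 = 0.776/0.28 = 2.771 rad.
In degrees: β = 2.771 × 180/π = 159°.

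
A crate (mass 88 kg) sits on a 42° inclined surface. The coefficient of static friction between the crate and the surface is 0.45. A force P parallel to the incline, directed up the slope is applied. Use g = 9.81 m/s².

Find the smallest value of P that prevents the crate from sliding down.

The crate tends to slide down (tan θ > μ_s), so at the point of impending slip friction acts up-slope at its limit: f = μ_s N.
P is parallel to the surface, so N = m g cos θ = 642 N.
Along the incline: P + μ_s N = m g sin θ, so P = 578 − 0.45×642 = 289 N.

P_min ≈ 289 N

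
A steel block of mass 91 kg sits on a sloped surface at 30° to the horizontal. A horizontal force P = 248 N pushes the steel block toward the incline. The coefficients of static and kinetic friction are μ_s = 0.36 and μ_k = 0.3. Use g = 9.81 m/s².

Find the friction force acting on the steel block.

f ≈ 232 N (up the incline)

Resolve perpendicular to the incline: N = m g cos θ + P sin θ = 91×9.81×cos 30° + 248×sin 30° = 897.1 N.
Parallel to the incline: P cos θ − m g sin θ = 214.8 − 446.4 = -231.6 N; the friction needed to balance this is 231.6 N acting up the slope.
The limit of static friction is μ_s N = 323 N.
Since 231.6 N is within the 323 N limit, the steel block stays put and friction is exactly 232 N.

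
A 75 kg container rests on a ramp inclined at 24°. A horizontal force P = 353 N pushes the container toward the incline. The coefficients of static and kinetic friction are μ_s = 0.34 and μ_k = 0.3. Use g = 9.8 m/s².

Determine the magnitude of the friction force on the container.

The horizontal push has a component P sin θ into the surface, so N = m g cos θ + P sin θ = 671.5 + 143.6 = 815 N.
Parallel to the incline: P cos θ − m g sin θ = 322.5 − 299 = 23.53 N; the friction needed to balance this is 23.53 N acting down the slope.
The limit of static friction is μ_s N = 277.1 N.
|f_req| = 23.53 ≤ 277.1 N → the container is in equilibrium; friction equals the required value.

f ≈ 23.5 N (down the incline)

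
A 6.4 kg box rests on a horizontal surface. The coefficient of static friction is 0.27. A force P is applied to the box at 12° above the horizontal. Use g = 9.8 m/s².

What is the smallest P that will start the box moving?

N = m g − P sin α (the pull lifts the box).
At impending slip, P cos α = μ_s N = μ_s (m g − P sin α).
Solving: P (cos α + μ_s sin α) = μ_s m g → P = 0.27×62.7/(cos 12° + 0.27 sin 12°) = 16.9/1.034 = 16.4 N.

P ≈ 16.4 N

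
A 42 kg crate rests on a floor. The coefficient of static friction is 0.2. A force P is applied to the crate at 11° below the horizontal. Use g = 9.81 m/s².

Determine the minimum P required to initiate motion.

N = m g + P sin α (the push presses the crate into the floor).
At impending slip, P cos α = μ_s N = μ_s (m g + P sin α).
Solving: P (cos α − μ_s sin α) = μ_s m g → P = 0.2×412/(cos 11° − 0.2 sin 11°) = 82.4/0.9435 = 87.3 N.

P ≈ 87.3 N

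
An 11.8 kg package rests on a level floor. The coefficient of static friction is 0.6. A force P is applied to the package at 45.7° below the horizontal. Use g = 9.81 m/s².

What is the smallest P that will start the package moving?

N = m g + P sin α (the push presses the package into the level floor).
At impending slip, P cos α = μ_s N = μ_s (m g + P sin α).
Solving: P (cos α − μ_s sin α) = μ_s m g → P = 0.6×116/(cos 45.7° − 0.6 sin 45.7°) = 69.5/0.269 = 258 N.

P ≈ 258 N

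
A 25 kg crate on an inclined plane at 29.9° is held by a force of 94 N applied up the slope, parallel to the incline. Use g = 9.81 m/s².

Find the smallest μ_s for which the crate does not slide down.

N = m g cos θ = 212.6 N.
Friction must make up the shortfall along the incline: f = m g sin θ − P = 122.3 − 94 = 28.25 N.
At the threshold f = μ_s N, so μ_s,min = 28.25/212.6 = 0.133.

μ_s,min ≈ 0.133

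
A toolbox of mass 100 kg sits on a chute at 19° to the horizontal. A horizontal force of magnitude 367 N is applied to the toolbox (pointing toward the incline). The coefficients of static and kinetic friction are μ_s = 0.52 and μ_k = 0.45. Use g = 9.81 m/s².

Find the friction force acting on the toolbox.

The horizontal push has a component P sin θ into the surface, so N = m g cos θ + P sin θ = 927.6 + 119.5 = 1047 N.
Along the incline, the net driving force (taking up-slope positive) is P cos θ − m g sin θ = 347 − 319.4 = 27.62 N, so equilibrium requires friction f = -27.62 N (down-slope).
Maximum static friction: μ_s N = 0.52 × 1047 = 544.5 N.
Since 27.62 N is within the 544.5 N limit, the toolbox stays put and friction is exactly 27.6 N.

f ≈ 27.6 N (down the incline)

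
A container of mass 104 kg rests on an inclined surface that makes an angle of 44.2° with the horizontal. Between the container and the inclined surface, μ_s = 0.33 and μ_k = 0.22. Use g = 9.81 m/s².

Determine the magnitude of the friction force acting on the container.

f ≈ 161 N (up the incline)

The normal reaction is N = m g cos θ = 731.4 N.
Along the slope the weight component is m g sin θ = 711.3 N; friction must supply exactly this, acting up-slope.
Maximum static friction available: μ_s N = 0.33 × 731.4 = 241.4 N.
|711.3| exceeds 241.4 N, so the container slips down-slope; friction is kinetic, f = μ_k N = 0.22×731.4 = 161 N.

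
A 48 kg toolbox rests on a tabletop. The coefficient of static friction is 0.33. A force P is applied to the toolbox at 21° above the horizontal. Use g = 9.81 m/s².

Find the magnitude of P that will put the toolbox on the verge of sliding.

N = m g − P sin α (the pull lifts the toolbox).
At impending slip, P cos α = μ_s N = μ_s (m g − P sin α).
Solving: P (cos α + μ_s sin α) = μ_s m g → P = 0.33×471/(cos 21° + 0.33 sin 21°) = 155/1.052 = 148 N.

P ≈ 148 N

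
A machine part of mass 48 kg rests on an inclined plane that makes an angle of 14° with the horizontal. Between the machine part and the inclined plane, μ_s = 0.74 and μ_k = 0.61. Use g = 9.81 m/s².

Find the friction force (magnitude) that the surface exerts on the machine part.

Perpendicular to the surface, N = m g cos θ = 48·9.81·cos 14° = 456.9 N.
Along the slope the weight component is m g sin θ = 113.9 N; friction must supply exactly this, acting up-slope.
Maximum static friction available: μ_s N = 0.74 × 456.9 = 338.1 N.
Since |113.9| ≤ 338.1 N, the machine part remains in static equilibrium and friction takes exactly the required value.

f ≈ 114 N (up the incline)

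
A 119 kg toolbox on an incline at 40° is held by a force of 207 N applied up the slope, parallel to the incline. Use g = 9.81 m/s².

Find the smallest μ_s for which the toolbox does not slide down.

μ_s,min ≈ 0.608

N = m g cos θ = 894.3 N.
Friction must make up the shortfall along the incline: f = m g sin θ − P = 750.4 − 207 = 543.4 N.
At the threshold f = μ_s N, so μ_s,min = 543.4/894.3 = 0.608.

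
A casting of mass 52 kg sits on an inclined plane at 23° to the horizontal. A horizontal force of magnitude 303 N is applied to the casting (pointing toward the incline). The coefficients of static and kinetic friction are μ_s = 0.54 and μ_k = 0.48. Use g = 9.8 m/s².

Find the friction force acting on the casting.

Resolve perpendicular to the incline: N = m g cos θ + P sin θ = 52×9.8×cos 23° + 303×sin 23° = 587.5 N.
Along the incline, the net driving force (taking up-slope positive) is P cos θ − m g sin θ = 278.9 − 199.1 = 79.8 N, so equilibrium requires friction f = -79.8 N (down-slope).
Maximum static friction: μ_s N = 0.54 × 587.5 = 317.2 N.
Since 79.8 N is within the 317.2 N limit, the casting stays put and friction is exactly 79.8 N.

f ≈ 79.8 N (down the incline)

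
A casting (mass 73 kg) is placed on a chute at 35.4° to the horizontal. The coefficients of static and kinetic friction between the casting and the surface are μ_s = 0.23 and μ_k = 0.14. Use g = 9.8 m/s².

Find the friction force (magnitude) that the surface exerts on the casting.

The normal reaction is N = m g cos θ = 583.1 N.
Along the slope the weight component is m g sin θ = 414.4 N; friction must supply exactly this, acting up-slope.
Maximum static friction available: μ_s N = 0.23 × 583.1 = 134.1 N.
|414.4| exceeds 134.1 N, so the casting slips down-slope; friction is kinetic, f = μ_k N = 0.14×583.1 = 81.6 N.

f ≈ 81.6 N (up the incline)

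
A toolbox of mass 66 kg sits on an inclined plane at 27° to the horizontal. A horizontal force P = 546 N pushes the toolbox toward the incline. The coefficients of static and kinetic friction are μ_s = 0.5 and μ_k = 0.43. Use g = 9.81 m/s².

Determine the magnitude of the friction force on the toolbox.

Normal direction: N = m g cos θ + P sin θ = 824.8 N.
Along the incline, the net driving force (taking up-slope positive) is P cos θ − m g sin θ = 486.5 − 293.9 = 192.5 N, so equilibrium requires friction f = -192.5 N (down-slope).
The limit of static friction is μ_s N = 412.4 N.
|f_req| = 192.5 ≤ 412.4 N → the toolbox is in equilibrium; friction equals the required value.

f ≈ 193 N (down the incline)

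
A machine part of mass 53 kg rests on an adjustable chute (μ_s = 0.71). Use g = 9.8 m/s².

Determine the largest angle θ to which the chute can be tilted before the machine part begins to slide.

θ_max ≈ 35.4°

At the slip threshold, m g sin θ = μ_s · m g cos θ, so tan θ = μ_s.
θ_max = arctan(0.71) = 35.4°.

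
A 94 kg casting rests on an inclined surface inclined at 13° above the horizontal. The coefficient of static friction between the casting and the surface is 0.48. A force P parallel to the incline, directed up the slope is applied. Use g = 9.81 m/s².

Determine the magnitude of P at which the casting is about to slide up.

At impending motion up the slope, friction acts down-slope at its limit: f = μ_s N.
P is parallel to the surface, so N = m g cos θ = 899 N.
Along the incline: P = m g sin θ + μ_s N = 207 + 0.48×899 = 639 N.

P ≈ 639 N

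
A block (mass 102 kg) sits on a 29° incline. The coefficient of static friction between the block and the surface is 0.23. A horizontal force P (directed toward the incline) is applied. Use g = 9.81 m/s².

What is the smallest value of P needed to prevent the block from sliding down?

The block tends to slide down (tan θ > μ_s), so at the point of impending slip friction acts up-slope at its limit: f = μ_s N.
Perpendicular to the incline: N = m g cos θ + P sin θ.
Along the incline: P cos θ + μ_s N = m g sin θ, i.e. P cos θ + μ_s (m g cos θ + P sin θ) = m g sin θ.
Solving, P (cos θ + μ_s sin θ) = m g (sin θ − μ_s cos θ), so P = 1000×0.2836/0.9861 = 288 N.

P_min ≈ 288 N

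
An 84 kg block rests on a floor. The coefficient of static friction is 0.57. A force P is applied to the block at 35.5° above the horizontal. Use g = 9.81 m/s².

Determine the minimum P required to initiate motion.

P ≈ 410 N

N = m g − P sin α (the pull lifts the block).
At impending slip, P cos α = μ_s N = μ_s (m g − P sin α).
Solving: P (cos α + μ_s sin α) = μ_s m g → P = 0.57×824/(cos 35.5° + 0.57 sin 35.5°) = 470/1.145 = 410 N.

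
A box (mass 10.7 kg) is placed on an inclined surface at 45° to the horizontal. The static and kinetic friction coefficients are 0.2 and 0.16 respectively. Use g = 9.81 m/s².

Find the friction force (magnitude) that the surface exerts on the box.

Normal force: N = m g cos θ = 10.7 × 9.81 × cos 45° = 74.22 N.
For equilibrium along the incline, friction must balance the weight component: f = m g sin θ = 74.22 N up the slope.
Static friction can supply at most μ_s N = 14.84 N.
|74.22| exceeds 14.84 N, so the box slips down-slope; friction is kinetic, f = μ_k N = 0.16×74.22 = 11.9 N.

f ≈ 11.9 N (up the incline)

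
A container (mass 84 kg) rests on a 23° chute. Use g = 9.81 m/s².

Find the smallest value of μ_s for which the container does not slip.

At the slip threshold m g sin θ = μ_s m g cos θ, so μ_s,min = tan θ.
μ_s,min = tan 23° = 0.424.

μ_s,min ≈ 0.424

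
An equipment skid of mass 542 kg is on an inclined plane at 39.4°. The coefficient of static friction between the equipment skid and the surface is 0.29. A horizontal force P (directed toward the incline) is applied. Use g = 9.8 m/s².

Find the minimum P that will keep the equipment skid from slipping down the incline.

P_min ≈ 2280 N

The equipment skid tends to slide down (tan θ > μ_s), so at the point of impending slip friction acts up-slope at its limit: f = μ_s N.
Perpendicular to the incline: N = m g cos θ + P sin θ.
Along the incline: P cos θ + μ_s N = m g sin θ, i.e. P cos θ + μ_s (m g cos θ + P sin θ) = m g sin θ.
Solving, P (cos θ + μ_s sin θ) = m g (sin θ − μ_s cos θ), so P = 5310×0.4106/0.9568 = 2280 N.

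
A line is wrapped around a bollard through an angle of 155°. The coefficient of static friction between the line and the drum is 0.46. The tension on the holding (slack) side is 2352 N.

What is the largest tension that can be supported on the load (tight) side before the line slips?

At impending slip the capstan equation gives T₂/T₁ = e^{μβ} with β in radians.
β = 155° × π/180 = 2.705 rad.
e^{μβ} = e^{0.46×2.705} = 3.471.
T₂ = T₁ · e^{μβ} = 2352 × 3.471 = 8160 N.

T_max ≈ 8160 N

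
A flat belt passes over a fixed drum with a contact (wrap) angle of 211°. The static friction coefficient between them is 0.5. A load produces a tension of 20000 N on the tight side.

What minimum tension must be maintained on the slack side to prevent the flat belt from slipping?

T_min ≈ 3170 N

Capstan equation at impending slip: T_tight/T_slack = e^{μβ}.
β = 211° = 3.683 rad; e^{μβ} = e^{0.5×3.683} = 6.305.
T_slack = T_tight / e^{μβ} = 20000 / 6.305 = 3170 N.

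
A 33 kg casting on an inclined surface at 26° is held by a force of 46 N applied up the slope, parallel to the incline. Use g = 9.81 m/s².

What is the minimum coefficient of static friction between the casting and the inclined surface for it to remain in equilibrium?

μ_s,min ≈ 0.33

N = m g cos θ = 291 N.
Friction must make up the shortfall along the incline: f = m g sin θ − P = 141.9 − 46 = 95.91 N.
At the threshold f = μ_s N, so μ_s,min = 95.91/291 = 0.33.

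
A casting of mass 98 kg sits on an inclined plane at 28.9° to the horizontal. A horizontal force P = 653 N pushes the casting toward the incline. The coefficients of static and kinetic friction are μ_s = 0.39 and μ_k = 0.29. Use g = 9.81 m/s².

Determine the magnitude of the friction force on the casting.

The horizontal push has a component P sin θ into the surface, so N = m g cos θ + P sin θ = 841.7 + 315.6 = 1157 N.
Parallel to the incline: P cos θ − m g sin θ = 571.7 − 464.6 = 107.1 N; the friction needed to balance this is 107.1 N acting down the slope.
The limit of static friction is μ_s N = 451.3 N.
Since 107.1 N is within the 451.3 N limit, the casting stays put and friction is exactly 107 N.

f ≈ 107 N (down the incline)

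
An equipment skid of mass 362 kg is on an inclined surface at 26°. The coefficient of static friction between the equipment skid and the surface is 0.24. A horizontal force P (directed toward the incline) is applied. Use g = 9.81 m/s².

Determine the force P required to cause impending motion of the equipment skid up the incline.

At impending motion up the slope, friction acts down-slope at its limit: f = μ_s N.
Perpendicular to the incline: N = m g cos θ + P sin θ.
Along the incline: P cos θ = m g sin θ + μ_s N = m g sin θ + μ_s (m g cos θ + P sin θ).
Solving, P (cos θ − μ_s sin θ) = m g (sin θ + μ_s cos θ), so P = 362×9.81×(sin 26° + 0.24 cos 26°)/(cos 26° − 0.24 sin 26°) = 3550×0.6541/0.7936 = 2930 N.

P ≈ 2930 N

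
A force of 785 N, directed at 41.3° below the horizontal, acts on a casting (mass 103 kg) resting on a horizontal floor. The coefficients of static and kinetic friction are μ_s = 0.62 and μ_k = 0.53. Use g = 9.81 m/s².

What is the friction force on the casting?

f ≈ 590 N

Vertical equilibrium gives N = m g + P sin α = 1529 N.
The horizontal driving force is P cos α = 589.7 N, so equilibrium needs friction f = 589.7 N.
μ_s N = 0.62 × 1529 = 947.7 N.
589.7 ≤ 947.7 N → static; friction equals the required 590 N.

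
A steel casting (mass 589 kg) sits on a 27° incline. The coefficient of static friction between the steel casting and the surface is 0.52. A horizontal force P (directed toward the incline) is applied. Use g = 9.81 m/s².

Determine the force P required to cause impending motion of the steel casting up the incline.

At impending motion up the slope, friction acts down-slope at its limit: f = μ_s N.
Perpendicular to the incline: N = m g cos θ + P sin θ.
Along the incline: P cos θ = m g sin θ + μ_s N = m g sin θ + μ_s (m g cos θ + P sin θ).
Solving, P (cos θ − μ_s sin θ) = m g (sin θ + μ_s cos θ), so P = 589×9.81×(sin 27° + 0.52 cos 27°)/(cos 27° − 0.52 sin 27°) = 5780×0.9173/0.6549 = 8090 N.

P ≈ 8090 N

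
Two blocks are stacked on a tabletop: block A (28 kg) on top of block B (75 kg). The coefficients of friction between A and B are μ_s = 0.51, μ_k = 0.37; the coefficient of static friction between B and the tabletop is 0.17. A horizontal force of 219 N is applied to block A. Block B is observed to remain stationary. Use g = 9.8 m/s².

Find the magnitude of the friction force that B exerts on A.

Between the blocks, N₁ = m_A g = 274.4 N.
Maximum static friction on A from B: μ_s N₁ = 0.51×274.4 = 139.9 N.
P = 219 N exceeds that limit, so A slips over B and the interface friction becomes kinetic: f₁ = μ_k N₁ = 0.37×274.4 = 102 N.
B experiences an equal 102 N forward from A (third law). B is in equilibrium, so the floor supplies f₂ = 102 N of static friction (limit μ_s(m_A+m_B)g = 171.6 N, not exceeded).

f ≈ 102 N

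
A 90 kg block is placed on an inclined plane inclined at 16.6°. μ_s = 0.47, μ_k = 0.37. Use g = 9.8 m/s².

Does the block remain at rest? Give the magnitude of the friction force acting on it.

N = m g cos θ = 845 N.
Down-slope weight component: m g sin θ = 252 N.
μ_s N = 397 N.
252 ≤ 397 N, so it stays put; friction = 252 N.

f ≈ 252 N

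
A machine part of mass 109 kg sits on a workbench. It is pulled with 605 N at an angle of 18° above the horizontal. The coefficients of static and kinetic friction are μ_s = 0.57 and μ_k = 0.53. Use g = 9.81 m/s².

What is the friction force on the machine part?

The vertical component of P reduces the normal force: N = m g − P sin α = 1069 − 187 = 882.3 N.
For equilibrium, f = P cos α = 605×cos 18° = 575.4 N.
μ_s N = 0.57 × 882.3 = 502.9 N.
575.4 > 502.9 N → the machine part slides; f = μ_k N = 0.53×882.3 = 468 N.

f ≈ 468 N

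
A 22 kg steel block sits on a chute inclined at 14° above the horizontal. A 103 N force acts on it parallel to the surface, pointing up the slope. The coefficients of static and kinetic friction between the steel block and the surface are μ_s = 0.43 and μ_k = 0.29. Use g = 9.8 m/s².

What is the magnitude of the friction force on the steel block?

f ≈ 50.8 N (down the incline)

The normal reaction is N = m g cos θ = 209.2 N.
The friction needed for equilibrium is m g sin θ − P = 52.16 − 103 = -50.84 N, measured positive up-slope.
The static-friction ceiling is μ_s N = 0.43 × 209.2 = 89.95 N.
Since |-50.84| ≤ 89.95 N, the steel block remains in static equilibrium and friction takes exactly the required value.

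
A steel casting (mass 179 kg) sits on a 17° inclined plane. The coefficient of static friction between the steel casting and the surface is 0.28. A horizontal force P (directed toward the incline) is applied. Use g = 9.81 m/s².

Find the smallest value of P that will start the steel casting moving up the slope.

At impending motion up the slope, friction acts down-slope at its limit: f = μ_s N.
Perpendicular to the incline: N = m g cos θ + P sin θ.
Along the incline: P cos θ = m g sin θ + μ_s N = m g sin θ + μ_s (m g cos θ + P sin θ).
Solving, P (cos θ − μ_s sin θ) = m g (sin θ + μ_s cos θ), so P = 179×9.81×(sin 17° + 0.28 cos 17°)/(cos 17° − 0.28 sin 17°) = 1760×0.5601/0.8744 = 1120 N.

P ≈ 1120 N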